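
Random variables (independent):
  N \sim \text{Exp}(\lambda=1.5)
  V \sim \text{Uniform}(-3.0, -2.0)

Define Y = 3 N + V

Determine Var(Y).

For independent RVs: Var(aX + bY) = a²Var(X) + b²Var(Y)
Var(N) = 0.44444444
Var(V) = 0.083333333
Var(Y) = 3²*0.44444444 + 1²*0.083333333
= 9*0.44444444 + 1*0.083333333 = 4.0833333

4.0833333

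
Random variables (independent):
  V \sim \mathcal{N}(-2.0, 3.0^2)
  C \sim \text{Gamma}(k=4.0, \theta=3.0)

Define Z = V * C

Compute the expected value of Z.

For independent RVs: E[XY] = E[X]*E[Y]
E[V] = -2
E[C] = 12
E[Z] = -2 * 12 = -24

-24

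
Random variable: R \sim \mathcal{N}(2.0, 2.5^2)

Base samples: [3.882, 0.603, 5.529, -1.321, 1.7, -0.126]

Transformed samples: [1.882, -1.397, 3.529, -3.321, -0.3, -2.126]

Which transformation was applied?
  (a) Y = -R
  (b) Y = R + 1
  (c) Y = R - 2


Checking option (c) Y = R - 2:
  R = 3.882 -> Y = 1.882 ✓
  R = 0.603 -> Y = -1.397 ✓
  R = 5.529 -> Y = 3.529 ✓
All samples match this transformation.

(c) R - 2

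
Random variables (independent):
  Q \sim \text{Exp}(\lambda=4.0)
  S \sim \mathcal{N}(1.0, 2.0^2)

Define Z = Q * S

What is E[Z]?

For independent RVs: E[XY] = E[X]*E[Y]
E[Q] = 0.25
E[S] = 1
E[Z] = 0.25 * 1 = 0.25

0.25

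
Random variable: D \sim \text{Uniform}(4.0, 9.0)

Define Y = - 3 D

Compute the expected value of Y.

For Y = -3D:
E[Y] = -3 * E[D]
E[D] = (4 + 9)/2 = 6.5
E[Y] = -3 * 6.5 = -19.5

-19.5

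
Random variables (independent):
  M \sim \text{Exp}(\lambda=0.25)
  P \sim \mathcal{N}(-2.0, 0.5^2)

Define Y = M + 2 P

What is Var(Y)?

For independent RVs: Var(aX + bY) = a²Var(X) + b²Var(Y)
Var(M) = 16
Var(P) = 0.25
Var(Y) = 1²*16 + 2²*0.25
= 1*16 + 4*0.25 = 17

17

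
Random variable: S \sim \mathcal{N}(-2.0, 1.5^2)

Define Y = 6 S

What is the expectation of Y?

For Y = 6S:
E[Y] = 6 * E[S]
E[S] = -2.0 = -2
E[Y] = 6 * (-2) = -12

-12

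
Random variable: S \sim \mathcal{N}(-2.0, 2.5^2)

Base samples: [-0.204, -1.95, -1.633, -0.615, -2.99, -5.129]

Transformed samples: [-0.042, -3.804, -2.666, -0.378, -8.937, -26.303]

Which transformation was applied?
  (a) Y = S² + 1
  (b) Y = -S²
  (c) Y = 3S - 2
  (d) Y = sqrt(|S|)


Checking option (b) Y = -S²:
  S = -0.204 -> Y = -0.042 ✓
  S = -1.95 -> Y = -3.804 ✓
  S = -1.633 -> Y = -2.666 ✓
All samples match this transformation.

(b) -S²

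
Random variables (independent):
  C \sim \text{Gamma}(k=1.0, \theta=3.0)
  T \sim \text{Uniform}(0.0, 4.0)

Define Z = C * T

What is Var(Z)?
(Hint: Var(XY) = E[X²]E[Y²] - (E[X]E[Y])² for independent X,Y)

Var(XY) = E[X²]E[Y²] - (E[X]E[Y])²
E[C] = 3, Var(C) = 9
E[T] = 2, Var(T) = 1.3333333
E[C²] = 9 + 3² = 18
E[T²] = 1.3333333 + 2² = 5.3333333
Var(Z) = 18*5.3333333 - (3*2)²
= 96 - 36 = 60

60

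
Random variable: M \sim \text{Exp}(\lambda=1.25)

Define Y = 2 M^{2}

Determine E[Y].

E[Y] = 2*E[M²]
E[M] = 0.8
E[M²] = Var(M) + (E[M])² = 0.64 + 0.64 = 1.28
E[Y] = 2*1.28 = 2.56

2.56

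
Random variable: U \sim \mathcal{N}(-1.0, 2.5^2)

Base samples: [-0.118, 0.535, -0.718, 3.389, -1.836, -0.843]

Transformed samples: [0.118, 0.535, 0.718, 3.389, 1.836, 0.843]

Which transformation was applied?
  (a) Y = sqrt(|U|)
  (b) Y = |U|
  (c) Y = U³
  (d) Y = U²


Checking option (b) Y = |U|:
  U = -0.118 -> Y = 0.118 ✓
  U = 0.535 -> Y = 0.535 ✓
  U = -0.718 -> Y = 0.718 ✓
All samples match this transformation.

(b) |U|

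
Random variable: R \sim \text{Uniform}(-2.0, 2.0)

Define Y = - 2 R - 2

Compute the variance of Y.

For Y = aR + b: Var(Y) = a² * Var(R)
Var(R) = (2 + 2)^2/12 = 1.3333333
Var(Y) = (-2)² * 1.3333333 = 4 * 1.3333333 = 5.3333333

5.3333333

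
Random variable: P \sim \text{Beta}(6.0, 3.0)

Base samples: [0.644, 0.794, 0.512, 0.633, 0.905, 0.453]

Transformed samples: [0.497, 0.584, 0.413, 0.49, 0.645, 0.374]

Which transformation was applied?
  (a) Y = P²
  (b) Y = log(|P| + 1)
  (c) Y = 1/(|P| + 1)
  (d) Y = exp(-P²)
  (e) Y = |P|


Checking option (b) Y = log(|P| + 1):
  P = 0.644 -> Y = 0.497 ✓
  P = 0.794 -> Y = 0.584 ✓
  P = 0.512 -> Y = 0.413 ✓
All samples match this transformation.

(b) log(|P| + 1)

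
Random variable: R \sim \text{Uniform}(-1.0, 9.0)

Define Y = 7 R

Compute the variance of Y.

For Y = aR + b: Var(Y) = a² * Var(R)
Var(R) = (9 + 1)^2/12 = 8.3333333
Var(Y) = 7² * 8.3333333 = 49 * 8.3333333 = 408.33333

408.33333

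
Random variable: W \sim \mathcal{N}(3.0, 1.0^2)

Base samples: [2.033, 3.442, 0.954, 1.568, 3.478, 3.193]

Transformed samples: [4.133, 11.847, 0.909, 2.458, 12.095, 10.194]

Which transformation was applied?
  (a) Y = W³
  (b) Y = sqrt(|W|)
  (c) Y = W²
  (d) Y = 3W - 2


Checking option (c) Y = W²:
  W = 2.033 -> Y = 4.133 ✓
  W = 3.442 -> Y = 11.847 ✓
  W = 0.954 -> Y = 0.909 ✓
All samples match this transformation.

(c) W²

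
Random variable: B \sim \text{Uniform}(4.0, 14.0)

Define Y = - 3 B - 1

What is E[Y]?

For Y = -3B - 1:
E[Y] = -3 * E[B] - 1
E[B] = (4 + 14)/2 = 9
E[Y] = -3 * 9 - 1 = -28

-28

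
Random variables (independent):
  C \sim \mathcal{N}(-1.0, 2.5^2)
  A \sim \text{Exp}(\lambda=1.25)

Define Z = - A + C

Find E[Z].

E[Z] = 1*E[C] - 1*E[A]
E[C] = -1
E[A] = 0.8
E[Z] = 1*(-1) - 1*0.8 = -1.8

-1.8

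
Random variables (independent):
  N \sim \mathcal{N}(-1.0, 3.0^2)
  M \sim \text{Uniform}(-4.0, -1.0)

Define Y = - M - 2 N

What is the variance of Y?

For independent RVs: Var(aX + bY) = a²Var(X) + b²Var(Y)
Var(N) = 9
Var(M) = 0.75
Var(Y) = (-2)²*9 + (-1)²*0.75
= 4*9 + 1*0.75 = 36.75

36.75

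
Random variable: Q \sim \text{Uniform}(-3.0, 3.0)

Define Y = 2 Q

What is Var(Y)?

For Y = aQ + b: Var(Y) = a² * Var(Q)
Var(Q) = (3 + 3)^2/12 = 3
Var(Y) = 2² * 3 = 4 * 3 = 12

12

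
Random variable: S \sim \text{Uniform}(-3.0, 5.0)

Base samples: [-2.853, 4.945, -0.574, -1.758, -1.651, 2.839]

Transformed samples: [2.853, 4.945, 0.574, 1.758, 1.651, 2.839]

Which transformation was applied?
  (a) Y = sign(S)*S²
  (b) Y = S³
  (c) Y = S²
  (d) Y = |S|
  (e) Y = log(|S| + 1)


Checking option (d) Y = |S|:
  S = -2.853 -> Y = 2.853 ✓
  S = 4.945 -> Y = 4.945 ✓
  S = -0.574 -> Y = 0.574 ✓
All samples match this transformation.

(d) |S|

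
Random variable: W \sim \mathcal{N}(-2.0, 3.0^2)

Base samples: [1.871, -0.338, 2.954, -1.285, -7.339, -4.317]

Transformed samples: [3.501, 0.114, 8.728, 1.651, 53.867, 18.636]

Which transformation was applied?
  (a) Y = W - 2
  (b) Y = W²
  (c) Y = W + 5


Checking option (b) Y = W²:
  W = 1.871 -> Y = 3.501 ✓
  W = -0.338 -> Y = 0.114 ✓
  W = 2.954 -> Y = 8.728 ✓
All samples match this transformation.

(b) W²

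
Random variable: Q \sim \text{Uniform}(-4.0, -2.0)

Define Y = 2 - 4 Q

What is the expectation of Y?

For Y = -4Q + 2:
E[Y] = -4 * E[Q] + 2
E[Q] = (-4 - 2)/2 = -3
E[Y] = -4 * (-3) + 2 = 14

14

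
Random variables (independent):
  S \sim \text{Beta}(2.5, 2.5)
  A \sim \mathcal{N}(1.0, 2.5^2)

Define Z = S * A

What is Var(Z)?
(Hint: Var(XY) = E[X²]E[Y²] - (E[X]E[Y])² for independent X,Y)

Var(XY) = E[X²]E[Y²] - (E[X]E[Y])²
E[S] = 0.5, Var(S) = 0.041666667
E[A] = 1, Var(A) = 6.25
E[S²] = 0.041666667 + 0.5² = 0.29166667
E[A²] = 6.25 + 1² = 7.25
Var(Z) = 0.29166667*7.25 - (0.5*1)²
= 2.1145833 - 0.25 = 1.8645833

1.8645833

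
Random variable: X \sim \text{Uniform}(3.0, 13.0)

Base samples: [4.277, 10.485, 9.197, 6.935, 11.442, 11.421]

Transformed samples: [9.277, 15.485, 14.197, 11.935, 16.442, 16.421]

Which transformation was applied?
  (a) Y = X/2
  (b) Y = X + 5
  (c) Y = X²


Checking option (b) Y = X + 5:
  X = 4.277 -> Y = 9.277 ✓
  X = 10.485 -> Y = 15.485 ✓
  X = 9.197 -> Y = 14.197 ✓
All samples match this transformation.

(b) X + 5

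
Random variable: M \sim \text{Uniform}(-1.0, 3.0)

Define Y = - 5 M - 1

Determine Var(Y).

For Y = aM + b: Var(Y) = a² * Var(M)
Var(M) = (3 + 1)^2/12 = 1.3333333
Var(Y) = (-5)² * 1.3333333 = 25 * 1.3333333 = 33.333333

33.333333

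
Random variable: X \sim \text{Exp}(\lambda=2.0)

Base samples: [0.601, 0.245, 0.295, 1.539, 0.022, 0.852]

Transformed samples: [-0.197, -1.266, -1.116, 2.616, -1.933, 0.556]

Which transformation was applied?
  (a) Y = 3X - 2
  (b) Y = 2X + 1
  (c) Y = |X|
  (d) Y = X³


Checking option (a) Y = 3X - 2:
  X = 0.601 -> Y = -0.197 ✓
  X = 0.245 -> Y = -1.266 ✓
  X = 0.295 -> Y = -1.116 ✓
All samples match this transformation.

(a) 3X - 2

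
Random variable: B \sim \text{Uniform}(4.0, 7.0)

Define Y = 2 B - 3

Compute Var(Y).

For Y = aB + b: Var(Y) = a² * Var(B)
Var(B) = (7 - 4)^2/12 = 0.75
Var(Y) = 2² * 0.75 = 4 * 0.75 = 3

3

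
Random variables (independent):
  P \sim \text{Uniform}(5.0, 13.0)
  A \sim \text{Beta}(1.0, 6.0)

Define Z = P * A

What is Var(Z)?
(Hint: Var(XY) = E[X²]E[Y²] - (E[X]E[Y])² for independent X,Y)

Var(XY) = E[X²]E[Y²] - (E[X]E[Y])²
E[P] = 9, Var(P) = 5.3333333
E[A] = 0.14285714, Var(A) = 0.015306122
E[P²] = 5.3333333 + 9² = 86.333333
E[A²] = 0.015306122 + 0.14285714² = 0.035714286
Var(Z) = 86.333333*0.035714286 - (9*0.14285714)²
= 3.0833333 - 1.6530612 = 1.4302721

1.4302721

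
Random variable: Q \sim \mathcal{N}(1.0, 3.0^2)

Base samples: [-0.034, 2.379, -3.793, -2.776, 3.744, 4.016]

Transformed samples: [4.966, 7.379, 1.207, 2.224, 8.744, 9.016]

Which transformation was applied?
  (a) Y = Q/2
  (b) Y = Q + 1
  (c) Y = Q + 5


Checking option (c) Y = Q + 5:
  Q = -0.034 -> Y = 4.966 ✓
  Q = 2.379 -> Y = 7.379 ✓
  Q = -3.793 -> Y = 1.207 ✓
All samples match this transformation.

(c) Q + 5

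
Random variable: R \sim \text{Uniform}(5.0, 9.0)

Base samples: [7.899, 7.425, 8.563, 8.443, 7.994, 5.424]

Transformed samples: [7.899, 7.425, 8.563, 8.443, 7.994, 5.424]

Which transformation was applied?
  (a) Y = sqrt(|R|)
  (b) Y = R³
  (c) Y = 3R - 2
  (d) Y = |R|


Checking option (d) Y = |R|:
  R = 7.899 -> Y = 7.899 ✓
  R = 7.425 -> Y = 7.425 ✓
  R = 8.563 -> Y = 8.563 ✓
All samples match this transformation.

(d) |R|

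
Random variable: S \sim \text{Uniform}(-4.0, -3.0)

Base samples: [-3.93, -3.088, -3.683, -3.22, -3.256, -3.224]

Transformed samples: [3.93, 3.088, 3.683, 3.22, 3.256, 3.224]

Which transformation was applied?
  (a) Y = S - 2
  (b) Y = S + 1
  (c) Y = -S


Checking option (c) Y = -S:
  S = -3.93 -> Y = 3.93 ✓
  S = -3.088 -> Y = 3.088 ✓
  S = -3.683 -> Y = 3.683 ✓
All samples match this transformation.

(c) -S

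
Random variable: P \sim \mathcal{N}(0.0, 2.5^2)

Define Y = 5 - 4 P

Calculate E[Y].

For Y = -4P + 5:
E[Y] = -4 * E[P] + 5
E[P] = 0.0 = 0
E[Y] = -4 * 0 + 5 = 5

5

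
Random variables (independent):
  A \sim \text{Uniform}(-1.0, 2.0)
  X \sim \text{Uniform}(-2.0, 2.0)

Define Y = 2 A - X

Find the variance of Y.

For independent RVs: Var(aX + bY) = a²Var(X) + b²Var(Y)
Var(A) = 0.75
Var(X) = 1.3333333
Var(Y) = 2²*0.75 + (-1)²*1.3333333
= 4*0.75 + 1*1.3333333 = 4.3333333

4.3333333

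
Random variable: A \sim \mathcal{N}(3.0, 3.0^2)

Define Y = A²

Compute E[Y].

Using E[X²] = Var(X) + (E[X])²:
E[A] = 3
Var(A) = 3.0^2 = 9
E[A²] = 9 + 3² = 9 + 9 = 18

18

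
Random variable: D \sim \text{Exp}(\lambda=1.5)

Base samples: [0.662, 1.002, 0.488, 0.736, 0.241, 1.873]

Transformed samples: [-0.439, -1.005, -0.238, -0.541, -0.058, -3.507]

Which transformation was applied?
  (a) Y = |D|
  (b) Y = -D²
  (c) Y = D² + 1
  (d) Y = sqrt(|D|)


Checking option (b) Y = -D²:
  D = 0.662 -> Y = -0.439 ✓
  D = 1.002 -> Y = -1.005 ✓
  D = 0.488 -> Y = -0.238 ✓
All samples match this transformation.

(b) -D²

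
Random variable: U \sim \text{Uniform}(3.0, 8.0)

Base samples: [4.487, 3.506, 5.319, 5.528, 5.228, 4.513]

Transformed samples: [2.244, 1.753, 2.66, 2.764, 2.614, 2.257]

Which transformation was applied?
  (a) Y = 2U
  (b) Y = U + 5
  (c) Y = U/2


Checking option (c) Y = U/2:
  U = 4.487 -> Y = 2.244 ✓
  U = 3.506 -> Y = 1.753 ✓
  U = 5.319 -> Y = 2.66 ✓
All samples match this transformation.

(c) U/2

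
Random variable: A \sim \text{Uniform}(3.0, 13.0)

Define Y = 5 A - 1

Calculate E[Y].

For Y = 5A - 1:
E[Y] = 5 * E[A] - 1
E[A] = (3 + 13)/2 = 8
E[Y] = 5 * 8 - 1 = 39

39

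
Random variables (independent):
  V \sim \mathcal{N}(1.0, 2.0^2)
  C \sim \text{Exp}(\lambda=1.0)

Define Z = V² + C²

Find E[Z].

E[Z] = E[V²] + E[C²]
E[V²] = Var(V) + E[V]² = 4 + 1 = 5
E[C²] = Var(C) + E[C]² = 1 + 1 = 2
E[Z] = 5 + 2 = 7

7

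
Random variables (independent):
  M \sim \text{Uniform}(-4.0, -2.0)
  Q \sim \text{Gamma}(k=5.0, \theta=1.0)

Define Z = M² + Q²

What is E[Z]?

E[Z] = E[M²] + E[Q²]
E[M²] = Var(M) + E[M]² = 0.33333333 + 9 = 9.3333333
E[Q²] = Var(Q) + E[Q]² = 5 + 25 = 30
E[Z] = 9.3333333 + 30 = 39.333333

39.333333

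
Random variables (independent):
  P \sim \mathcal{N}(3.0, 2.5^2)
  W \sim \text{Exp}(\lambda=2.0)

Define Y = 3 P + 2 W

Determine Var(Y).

For independent RVs: Var(aX + bY) = a²Var(X) + b²Var(Y)
Var(P) = 6.25
Var(W) = 0.25
Var(Y) = 3²*6.25 + 2²*0.25
= 9*6.25 + 4*0.25 = 57.25

57.25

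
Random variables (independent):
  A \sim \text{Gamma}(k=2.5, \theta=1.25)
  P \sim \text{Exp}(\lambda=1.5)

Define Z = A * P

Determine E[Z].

For independent RVs: E[XY] = E[X]*E[Y]
E[A] = 3.125
E[P] = 0.66666667
E[Z] = 3.125 * 0.66666667 = 2.0833333

2.0833333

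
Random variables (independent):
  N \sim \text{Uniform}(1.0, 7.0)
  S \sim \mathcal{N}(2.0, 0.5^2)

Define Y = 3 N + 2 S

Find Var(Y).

For independent RVs: Var(aX + bY) = a²Var(X) + b²Var(Y)
Var(N) = 3
Var(S) = 0.25
Var(Y) = 3²*3 + 2²*0.25
= 9*3 + 4*0.25 = 28

28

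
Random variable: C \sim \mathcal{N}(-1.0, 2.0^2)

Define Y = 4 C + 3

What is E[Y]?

For Y = 4C + 3:
E[Y] = 4 * E[C] + 3
E[C] = -1.0 = -1
E[Y] = 4 * (-1) + 3 = -1

-1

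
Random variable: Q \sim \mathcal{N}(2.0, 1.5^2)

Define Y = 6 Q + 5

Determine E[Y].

For Y = 6Q + 5:
E[Y] = 6 * E[Q] + 5
E[Q] = 2.0 = 2
E[Y] = 6 * 2 + 5 = 17

17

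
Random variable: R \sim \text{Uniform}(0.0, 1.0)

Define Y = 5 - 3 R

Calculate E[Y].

For Y = -3R + 5:
E[Y] = -3 * E[R] + 5
E[R] = (0 + 1)/2 = 0.5
E[Y] = -3 * 0.5 + 5 = 3.5

3.5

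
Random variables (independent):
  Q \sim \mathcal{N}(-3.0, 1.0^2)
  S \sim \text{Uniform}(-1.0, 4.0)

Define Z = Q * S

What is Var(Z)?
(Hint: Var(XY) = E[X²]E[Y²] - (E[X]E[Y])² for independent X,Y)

Var(XY) = E[X²]E[Y²] - (E[X]E[Y])²
E[Q] = -3, Var(Q) = 1
E[S] = 1.5, Var(S) = 2.0833333
E[Q²] = 1 + (-3)² = 10
E[S²] = 2.0833333 + 1.5² = 4.3333333
Var(Z) = 10*4.3333333 - (-3*1.5)²
= 43.333333 - 20.25 = 23.083333

23.083333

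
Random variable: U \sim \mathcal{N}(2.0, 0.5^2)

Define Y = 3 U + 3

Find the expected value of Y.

For Y = 3U + 3:
E[Y] = 3 * E[U] + 3
E[U] = 2.0 = 2
E[Y] = 3 * 2 + 3 = 9

9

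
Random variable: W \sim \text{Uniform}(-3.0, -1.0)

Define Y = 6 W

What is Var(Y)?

For Y = aW + b: Var(Y) = a² * Var(W)
Var(W) = (-1 + 3)^2/12 = 0.33333333
Var(Y) = 6² * 0.33333333 = 36 * 0.33333333 = 12

12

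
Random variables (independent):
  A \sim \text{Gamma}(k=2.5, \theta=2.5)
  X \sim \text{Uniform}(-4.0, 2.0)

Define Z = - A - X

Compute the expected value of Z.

E[Z] = -1*E[A] - 1*E[X]
E[A] = 6.25
E[X] = -1
E[Z] = -1*6.25 - 1*(-1) = -5.25

-5.25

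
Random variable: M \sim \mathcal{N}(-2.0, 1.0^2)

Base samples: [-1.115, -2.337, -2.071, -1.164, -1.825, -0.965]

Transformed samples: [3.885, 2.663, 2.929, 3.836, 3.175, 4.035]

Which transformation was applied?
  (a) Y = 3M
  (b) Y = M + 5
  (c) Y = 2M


Checking option (b) Y = M + 5:
  M = -1.115 -> Y = 3.885 ✓
  M = -2.337 -> Y = 2.663 ✓
  M = -2.071 -> Y = 2.929 ✓
All samples match this transformation.

(b) M + 5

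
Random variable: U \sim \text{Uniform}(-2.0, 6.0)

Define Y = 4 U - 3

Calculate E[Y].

For Y = 4U - 3:
E[Y] = 4 * E[U] - 3
E[U] = (-2 + 6)/2 = 2
E[Y] = 4 * 2 - 3 = 5

5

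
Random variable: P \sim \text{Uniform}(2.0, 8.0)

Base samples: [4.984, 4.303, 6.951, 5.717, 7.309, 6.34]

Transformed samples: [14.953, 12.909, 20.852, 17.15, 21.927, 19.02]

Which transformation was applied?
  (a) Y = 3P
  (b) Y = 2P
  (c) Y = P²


Checking option (a) Y = 3P:
  P = 4.984 -> Y = 14.953 ✓
  P = 4.303 -> Y = 12.909 ✓
  P = 6.951 -> Y = 20.852 ✓
All samples match this transformation.

(a) 3P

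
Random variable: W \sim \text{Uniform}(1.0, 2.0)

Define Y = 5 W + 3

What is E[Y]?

For Y = 5W + 3:
E[Y] = 5 * E[W] + 3
E[W] = (1 + 2)/2 = 1.5
E[Y] = 5 * 1.5 + 3 = 10.5

10.5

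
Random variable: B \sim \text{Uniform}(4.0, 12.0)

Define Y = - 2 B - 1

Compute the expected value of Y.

For Y = -2B - 1:
E[Y] = -2 * E[B] - 1
E[B] = (4 + 12)/2 = 8
E[Y] = -2 * 8 - 1 = -17

-17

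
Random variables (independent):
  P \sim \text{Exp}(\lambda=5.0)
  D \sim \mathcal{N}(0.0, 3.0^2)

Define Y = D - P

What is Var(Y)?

For independent RVs: Var(aX + bY) = a²Var(X) + b²Var(Y)
Var(P) = 0.04
Var(D) = 9
Var(Y) = (-1)²*0.04 + 1²*9
= 1*0.04 + 1*9 = 9.04

9.04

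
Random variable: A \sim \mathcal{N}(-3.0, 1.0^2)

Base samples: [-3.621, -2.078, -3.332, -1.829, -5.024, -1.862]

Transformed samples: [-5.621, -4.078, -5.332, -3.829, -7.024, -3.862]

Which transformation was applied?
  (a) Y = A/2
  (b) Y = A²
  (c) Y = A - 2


Checking option (c) Y = A - 2:
  A = -3.621 -> Y = -5.621 ✓
  A = -2.078 -> Y = -4.078 ✓
  A = -3.332 -> Y = -5.332 ✓
All samples match this transformation.

(c) A - 2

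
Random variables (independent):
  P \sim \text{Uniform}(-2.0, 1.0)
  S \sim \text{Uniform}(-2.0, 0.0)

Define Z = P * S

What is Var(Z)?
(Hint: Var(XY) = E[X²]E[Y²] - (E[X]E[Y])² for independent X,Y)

Var(XY) = E[X²]E[Y²] - (E[X]E[Y])²
E[P] = -0.5, Var(P) = 0.75
E[S] = -1, Var(S) = 0.33333333
E[P²] = 0.75 + (-0.5)² = 1
E[S²] = 0.33333333 + (-1)² = 1.3333333
Var(Z) = 1*1.3333333 - (-0.5*(-1))²
= 1.3333333 - 0.25 = 1.0833333

1.0833333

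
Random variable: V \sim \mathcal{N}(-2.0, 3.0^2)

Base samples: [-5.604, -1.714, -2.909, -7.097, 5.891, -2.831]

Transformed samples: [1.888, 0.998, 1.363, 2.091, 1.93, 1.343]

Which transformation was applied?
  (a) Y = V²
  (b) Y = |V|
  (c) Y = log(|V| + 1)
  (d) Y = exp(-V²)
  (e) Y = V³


Checking option (c) Y = log(|V| + 1):
  V = -5.604 -> Y = 1.888 ✓
  V = -1.714 -> Y = 0.998 ✓
  V = -2.909 -> Y = 1.363 ✓
All samples match this transformation.

(c) log(|V| + 1)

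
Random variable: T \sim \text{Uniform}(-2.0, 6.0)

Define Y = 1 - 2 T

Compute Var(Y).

For Y = aT + b: Var(Y) = a² * Var(T)
Var(T) = (6 + 2)^2/12 = 5.3333333
Var(Y) = (-2)² * 5.3333333 = 4 * 5.3333333 = 21.333333

21.333333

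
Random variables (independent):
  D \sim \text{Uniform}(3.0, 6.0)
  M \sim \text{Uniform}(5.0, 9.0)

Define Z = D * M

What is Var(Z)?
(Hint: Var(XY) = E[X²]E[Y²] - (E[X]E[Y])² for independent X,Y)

Var(XY) = E[X²]E[Y²] - (E[X]E[Y])²
E[D] = 4.5, Var(D) = 0.75
E[M] = 7, Var(M) = 1.3333333
E[D²] = 0.75 + 4.5² = 21
E[M²] = 1.3333333 + 7² = 50.333333
Var(Z) = 21*50.333333 - (4.5*7)²
= 1057 - 992.25 = 64.75

64.75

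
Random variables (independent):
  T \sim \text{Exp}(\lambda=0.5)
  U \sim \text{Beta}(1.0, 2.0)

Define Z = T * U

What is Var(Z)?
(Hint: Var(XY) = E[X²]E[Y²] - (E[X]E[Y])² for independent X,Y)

Var(XY) = E[X²]E[Y²] - (E[X]E[Y])²
E[T] = 2, Var(T) = 4
E[U] = 0.33333333, Var(U) = 0.055555556
E[T²] = 4 + 2² = 8
E[U²] = 0.055555556 + 0.33333333² = 0.16666667
Var(Z) = 8*0.16666667 - (2*0.33333333)²
= 1.3333333 - 0.44444444 = 0.88888889

0.88888889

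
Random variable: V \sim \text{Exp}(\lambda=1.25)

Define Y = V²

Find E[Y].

Using E[X²] = Var(X) + (E[X])²:
E[V] = 0.8
Var(V) = 1/1.25^2 = 0.64
E[V²] = 0.64 + 0.8² = 0.64 + 0.64 = 1.28

1.28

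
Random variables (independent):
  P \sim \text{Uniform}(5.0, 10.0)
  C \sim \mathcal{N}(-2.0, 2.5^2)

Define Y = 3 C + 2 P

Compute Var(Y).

For independent RVs: Var(aX + bY) = a²Var(X) + b²Var(Y)
Var(P) = 2.0833333
Var(C) = 6.25
Var(Y) = 2²*2.0833333 + 3²*6.25
= 4*2.0833333 + 9*6.25 = 64.583333

64.583333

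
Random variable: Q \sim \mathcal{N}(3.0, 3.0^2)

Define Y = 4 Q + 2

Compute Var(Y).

For Y = aQ + b: Var(Y) = a² * Var(Q)
Var(Q) = 3.0^2 = 9
Var(Y) = 4² * 9 = 16 * 9 = 144

144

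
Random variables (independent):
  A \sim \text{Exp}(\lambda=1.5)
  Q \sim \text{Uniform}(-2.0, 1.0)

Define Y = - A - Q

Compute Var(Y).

For independent RVs: Var(aX + bY) = a²Var(X) + b²Var(Y)
Var(A) = 0.44444444
Var(Q) = 0.75
Var(Y) = (-1)²*0.44444444 + (-1)²*0.75
= 1*0.44444444 + 1*0.75 = 1.1944444

1.1944444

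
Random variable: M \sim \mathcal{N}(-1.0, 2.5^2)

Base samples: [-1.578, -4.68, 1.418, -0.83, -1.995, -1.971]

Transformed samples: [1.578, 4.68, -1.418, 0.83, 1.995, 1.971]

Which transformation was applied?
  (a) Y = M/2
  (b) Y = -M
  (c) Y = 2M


Checking option (b) Y = -M:
  M = -1.578 -> Y = 1.578 ✓
  M = -4.68 -> Y = 4.68 ✓
  M = 1.418 -> Y = -1.418 ✓
All samples match this transformation.

(b) -M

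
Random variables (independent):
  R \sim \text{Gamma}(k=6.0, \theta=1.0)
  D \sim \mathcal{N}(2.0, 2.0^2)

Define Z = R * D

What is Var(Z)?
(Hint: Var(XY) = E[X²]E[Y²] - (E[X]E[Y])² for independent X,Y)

Var(XY) = E[X²]E[Y²] - (E[X]E[Y])²
E[R] = 6, Var(R) = 6
E[D] = 2, Var(D) = 4
E[R²] = 6 + 6² = 42
E[D²] = 4 + 2² = 8
Var(Z) = 42*8 - (6*2)²
= 336 - 144 = 192

192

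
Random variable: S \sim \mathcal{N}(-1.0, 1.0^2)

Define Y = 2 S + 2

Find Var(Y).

For Y = aS + b: Var(Y) = a² * Var(S)
Var(S) = 1.0^2 = 1
Var(Y) = 2² * 1 = 4 * 1 = 4

4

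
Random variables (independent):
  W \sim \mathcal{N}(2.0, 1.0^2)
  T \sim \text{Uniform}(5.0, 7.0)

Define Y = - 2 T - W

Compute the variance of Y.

For independent RVs: Var(aX + bY) = a²Var(X) + b²Var(Y)
Var(W) = 1
Var(T) = 0.33333333
Var(Y) = (-1)²*1 + (-2)²*0.33333333
= 1*1 + 4*0.33333333 = 2.3333333

2.3333333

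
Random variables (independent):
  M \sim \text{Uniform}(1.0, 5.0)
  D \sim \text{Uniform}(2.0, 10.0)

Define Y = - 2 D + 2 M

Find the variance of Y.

For independent RVs: Var(aX + bY) = a²Var(X) + b²Var(Y)
Var(M) = 1.3333333
Var(D) = 5.3333333
Var(Y) = 2²*1.3333333 + (-2)²*5.3333333
= 4*1.3333333 + 4*5.3333333 = 26.666667

26.666667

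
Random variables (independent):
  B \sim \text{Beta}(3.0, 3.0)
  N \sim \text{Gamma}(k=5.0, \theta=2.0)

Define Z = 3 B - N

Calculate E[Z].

E[Z] = 3*E[B] - 1*E[N]
E[B] = 0.5
E[N] = 10
E[Z] = 3*0.5 - 1*10 = -8.5

-8.5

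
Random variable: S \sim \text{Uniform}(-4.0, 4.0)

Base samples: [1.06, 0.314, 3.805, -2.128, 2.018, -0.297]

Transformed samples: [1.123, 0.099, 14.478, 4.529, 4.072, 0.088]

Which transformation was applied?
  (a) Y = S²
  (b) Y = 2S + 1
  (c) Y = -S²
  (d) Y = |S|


Checking option (a) Y = S²:
  S = 1.06 -> Y = 1.123 ✓
  S = 0.314 -> Y = 0.099 ✓
  S = 3.805 -> Y = 14.478 ✓
All samples match this transformation.

(a) S²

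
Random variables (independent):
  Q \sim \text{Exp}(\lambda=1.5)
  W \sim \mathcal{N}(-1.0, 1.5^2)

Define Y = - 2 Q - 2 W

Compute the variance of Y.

For independent RVs: Var(aX + bY) = a²Var(X) + b²Var(Y)
Var(Q) = 0.44444444
Var(W) = 2.25
Var(Y) = (-2)²*0.44444444 + (-2)²*2.25
= 4*0.44444444 + 4*2.25 = 10.777778

10.777778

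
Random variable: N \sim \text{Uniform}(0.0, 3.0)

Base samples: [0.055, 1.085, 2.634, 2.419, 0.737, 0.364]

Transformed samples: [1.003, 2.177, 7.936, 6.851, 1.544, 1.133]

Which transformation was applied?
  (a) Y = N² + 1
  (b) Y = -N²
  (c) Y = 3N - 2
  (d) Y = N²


Checking option (a) Y = N² + 1:
  N = 0.055 -> Y = 1.003 ✓
  N = 1.085 -> Y = 2.177 ✓
  N = 2.634 -> Y = 7.936 ✓
All samples match this transformation.

(a) N² + 1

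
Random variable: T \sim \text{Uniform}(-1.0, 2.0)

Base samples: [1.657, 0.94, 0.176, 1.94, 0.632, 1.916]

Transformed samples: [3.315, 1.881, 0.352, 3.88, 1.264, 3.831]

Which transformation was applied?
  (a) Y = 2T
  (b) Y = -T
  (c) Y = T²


Checking option (a) Y = 2T:
  T = 1.657 -> Y = 3.315 ✓
  T = 0.94 -> Y = 1.881 ✓
  T = 0.176 -> Y = 0.352 ✓
All samples match this transformation.

(a) 2T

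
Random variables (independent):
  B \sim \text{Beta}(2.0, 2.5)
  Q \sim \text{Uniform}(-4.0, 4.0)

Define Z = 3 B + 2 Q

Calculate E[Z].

E[Z] = 3*E[B] + 2*E[Q]
E[B] = 0.44444444
E[Q] = 0
E[Z] = 3*0.44444444 + 2*0 = 1.3333333

1.3333333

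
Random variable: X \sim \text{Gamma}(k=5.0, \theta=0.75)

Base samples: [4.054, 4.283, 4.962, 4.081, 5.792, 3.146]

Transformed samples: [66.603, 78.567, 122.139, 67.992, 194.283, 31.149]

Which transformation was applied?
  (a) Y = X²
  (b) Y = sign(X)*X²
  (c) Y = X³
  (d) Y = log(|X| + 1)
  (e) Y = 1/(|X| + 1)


Checking option (c) Y = X³:
  X = 4.054 -> Y = 66.603 ✓
  X = 4.283 -> Y = 78.567 ✓
  X = 4.962 -> Y = 122.139 ✓
All samples match this transformation.

(c) X³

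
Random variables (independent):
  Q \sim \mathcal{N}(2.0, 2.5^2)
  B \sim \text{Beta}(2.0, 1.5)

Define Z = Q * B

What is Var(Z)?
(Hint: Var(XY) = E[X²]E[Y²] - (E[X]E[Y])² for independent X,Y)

Var(XY) = E[X²]E[Y²] - (E[X]E[Y])²
E[Q] = 2, Var(Q) = 6.25
E[B] = 0.57142857, Var(B) = 0.054421769
E[Q²] = 6.25 + 2² = 10.25
E[B²] = 0.054421769 + 0.57142857² = 0.38095238
Var(Z) = 10.25*0.38095238 - (2*0.57142857)²
= 3.9047619 - 1.3061224 = 2.5986395

2.5986395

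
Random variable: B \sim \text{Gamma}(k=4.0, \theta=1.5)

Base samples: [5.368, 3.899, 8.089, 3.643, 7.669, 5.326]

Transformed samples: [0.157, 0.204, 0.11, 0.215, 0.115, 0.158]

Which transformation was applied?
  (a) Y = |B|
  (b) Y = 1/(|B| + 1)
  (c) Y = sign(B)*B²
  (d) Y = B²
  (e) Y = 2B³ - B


Checking option (b) Y = 1/(|B| + 1):
  B = 5.368 -> Y = 0.157 ✓
  B = 3.899 -> Y = 0.204 ✓
  B = 8.089 -> Y = 0.11 ✓
All samples match this transformation.

(b) 1/(|B| + 1)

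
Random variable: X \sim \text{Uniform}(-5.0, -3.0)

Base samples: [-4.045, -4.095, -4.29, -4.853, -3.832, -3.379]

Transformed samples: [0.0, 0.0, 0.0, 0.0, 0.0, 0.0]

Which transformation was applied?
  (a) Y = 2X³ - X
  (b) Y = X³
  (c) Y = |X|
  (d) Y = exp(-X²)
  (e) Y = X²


Checking option (d) Y = exp(-X²):
  X = -4.045 -> Y = 0.0 ✓
  X = -4.095 -> Y = 0.0 ✓
  X = -4.29 -> Y = 0.0 ✓
All samples match this transformation.

(d) exp(-X²)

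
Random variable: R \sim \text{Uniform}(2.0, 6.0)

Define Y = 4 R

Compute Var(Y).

For Y = aR + b: Var(Y) = a² * Var(R)
Var(R) = (6 - 2)^2/12 = 1.3333333
Var(Y) = 4² * 1.3333333 = 16 * 1.3333333 = 21.333333

21.333333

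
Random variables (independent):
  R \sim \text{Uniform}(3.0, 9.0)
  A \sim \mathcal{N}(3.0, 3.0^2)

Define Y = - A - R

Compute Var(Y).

For independent RVs: Var(aX + bY) = a²Var(X) + b²Var(Y)
Var(R) = 3
Var(A) = 9
Var(Y) = (-1)²*3 + (-1)²*9
= 1*3 + 1*9 = 12

12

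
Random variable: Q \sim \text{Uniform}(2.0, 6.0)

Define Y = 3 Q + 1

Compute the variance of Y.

For Y = aQ + b: Var(Y) = a² * Var(Q)
Var(Q) = (6 - 2)^2/12 = 1.3333333
Var(Y) = 3² * 1.3333333 = 9 * 1.3333333 = 12

12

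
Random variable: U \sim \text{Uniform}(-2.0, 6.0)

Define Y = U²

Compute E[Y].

Using E[X²] = Var(X) + (E[X])²:
E[U] = 2
Var(U) = (6 + 2)^2/12 = 5.3333333
E[U²] = 5.3333333 + 2² = 5.3333333 + 4 = 9.3333333

9.3333333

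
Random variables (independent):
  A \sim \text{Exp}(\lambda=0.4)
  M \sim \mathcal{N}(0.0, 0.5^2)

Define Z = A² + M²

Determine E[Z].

E[Z] = E[A²] + E[M²]
E[A²] = Var(A) + E[A]² = 6.25 + 6.25 = 12.5
E[M²] = Var(M) + E[M]² = 0.25 + 0 = 0.25
E[Z] = 12.5 + 0.25 = 12.75

12.75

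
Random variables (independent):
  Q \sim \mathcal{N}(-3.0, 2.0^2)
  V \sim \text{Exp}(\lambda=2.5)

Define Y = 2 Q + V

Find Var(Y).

For independent RVs: Var(aX + bY) = a²Var(X) + b²Var(Y)
Var(Q) = 4
Var(V) = 0.16
Var(Y) = 2²*4 + 1²*0.16
= 4*4 + 1*0.16 = 16.16

16.16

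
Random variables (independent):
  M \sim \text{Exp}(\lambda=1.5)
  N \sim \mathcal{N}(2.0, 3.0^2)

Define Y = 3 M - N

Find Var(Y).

For independent RVs: Var(aX + bY) = a²Var(X) + b²Var(Y)
Var(M) = 0.44444444
Var(N) = 9
Var(Y) = 3²*0.44444444 + (-1)²*9
= 9*0.44444444 + 1*9 = 13

13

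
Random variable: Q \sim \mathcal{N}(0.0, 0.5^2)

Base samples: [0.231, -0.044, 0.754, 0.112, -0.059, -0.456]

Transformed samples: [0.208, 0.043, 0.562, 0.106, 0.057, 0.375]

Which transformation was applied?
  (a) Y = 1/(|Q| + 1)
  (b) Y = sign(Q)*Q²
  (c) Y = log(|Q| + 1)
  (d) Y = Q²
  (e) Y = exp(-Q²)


Checking option (c) Y = log(|Q| + 1):
  Q = 0.231 -> Y = 0.208 ✓
  Q = -0.044 -> Y = 0.043 ✓
  Q = 0.754 -> Y = 0.562 ✓
All samples match this transformation.

(c) log(|Q| + 1)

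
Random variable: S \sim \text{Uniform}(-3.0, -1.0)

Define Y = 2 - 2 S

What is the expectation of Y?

For Y = -2S + 2:
E[Y] = -2 * E[S] + 2
E[S] = (-3 - 1)/2 = -2
E[Y] = -2 * (-2) + 2 = 6

6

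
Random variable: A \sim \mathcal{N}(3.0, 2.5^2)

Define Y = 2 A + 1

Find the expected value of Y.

For Y = 2A + 1:
E[Y] = 2 * E[A] + 1
E[A] = 3.0 = 3
E[Y] = 2 * 3 + 1 = 7

7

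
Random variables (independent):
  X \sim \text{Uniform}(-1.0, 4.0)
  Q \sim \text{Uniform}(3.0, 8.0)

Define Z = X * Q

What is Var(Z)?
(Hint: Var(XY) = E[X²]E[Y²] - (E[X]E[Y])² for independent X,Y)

Var(XY) = E[X²]E[Y²] - (E[X]E[Y])²
E[X] = 1.5, Var(X) = 2.0833333
E[Q] = 5.5, Var(Q) = 2.0833333
E[X²] = 2.0833333 + 1.5² = 4.3333333
E[Q²] = 2.0833333 + 5.5² = 32.333333
Var(Z) = 4.3333333*32.333333 - (1.5*5.5)²
= 140.11111 - 68.0625 = 72.048611

72.048611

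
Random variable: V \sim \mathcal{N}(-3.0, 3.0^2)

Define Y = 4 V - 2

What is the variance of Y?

For Y = aV + b: Var(Y) = a² * Var(V)
Var(V) = 3.0^2 = 9
Var(Y) = 4² * 9 = 16 * 9 = 144

144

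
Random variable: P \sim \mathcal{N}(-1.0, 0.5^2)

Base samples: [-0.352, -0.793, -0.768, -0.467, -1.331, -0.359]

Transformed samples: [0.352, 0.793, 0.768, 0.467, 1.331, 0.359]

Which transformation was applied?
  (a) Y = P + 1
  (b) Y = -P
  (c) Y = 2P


Checking option (b) Y = -P:
  P = -0.352 -> Y = 0.352 ✓
  P = -0.793 -> Y = 0.793 ✓
  P = -0.768 -> Y = 0.768 ✓
All samples match this transformation.

(b) -P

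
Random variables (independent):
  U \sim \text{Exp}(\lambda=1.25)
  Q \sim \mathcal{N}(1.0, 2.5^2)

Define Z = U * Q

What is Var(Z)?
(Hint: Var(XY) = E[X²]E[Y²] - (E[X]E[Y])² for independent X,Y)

Var(XY) = E[X²]E[Y²] - (E[X]E[Y])²
E[U] = 0.8, Var(U) = 0.64
E[Q] = 1, Var(Q) = 6.25
E[U²] = 0.64 + 0.8² = 1.28
E[Q²] = 6.25 + 1² = 7.25
Var(Z) = 1.28*7.25 - (0.8*1)²
= 9.28 - 0.64 = 8.64

8.64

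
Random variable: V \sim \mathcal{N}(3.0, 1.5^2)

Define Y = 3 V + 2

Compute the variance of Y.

For Y = aV + b: Var(Y) = a² * Var(V)
Var(V) = 1.5^2 = 2.25
Var(Y) = 3² * 2.25 = 9 * 2.25 = 20.25

20.25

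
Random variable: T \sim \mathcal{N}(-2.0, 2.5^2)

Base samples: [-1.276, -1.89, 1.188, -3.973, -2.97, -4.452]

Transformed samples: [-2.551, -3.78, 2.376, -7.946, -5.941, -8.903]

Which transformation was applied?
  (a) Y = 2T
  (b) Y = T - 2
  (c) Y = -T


Checking option (a) Y = 2T:
  T = -1.276 -> Y = -2.551 ✓
  T = -1.89 -> Y = -3.78 ✓
  T = 1.188 -> Y = 2.376 ✓
All samples match this transformation.

(a) 2T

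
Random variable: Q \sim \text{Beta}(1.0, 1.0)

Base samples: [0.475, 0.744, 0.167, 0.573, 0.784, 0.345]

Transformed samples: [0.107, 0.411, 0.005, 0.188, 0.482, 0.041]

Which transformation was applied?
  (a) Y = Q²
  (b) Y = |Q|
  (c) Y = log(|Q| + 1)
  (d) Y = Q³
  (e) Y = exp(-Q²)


Checking option (d) Y = Q³:
  Q = 0.475 -> Y = 0.107 ✓
  Q = 0.744 -> Y = 0.411 ✓
  Q = 0.167 -> Y = 0.005 ✓
All samples match this transformation.

(d) Q³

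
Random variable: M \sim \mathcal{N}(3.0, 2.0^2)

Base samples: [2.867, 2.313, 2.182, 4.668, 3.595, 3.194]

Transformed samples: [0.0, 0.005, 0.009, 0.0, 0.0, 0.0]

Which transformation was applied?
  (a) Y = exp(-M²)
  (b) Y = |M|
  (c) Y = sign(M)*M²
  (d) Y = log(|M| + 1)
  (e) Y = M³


Checking option (a) Y = exp(-M²):
  M = 2.867 -> Y = 0.0 ✓
  M = 2.313 -> Y = 0.005 ✓
  M = 2.182 -> Y = 0.009 ✓
All samples match this transformation.

(a) exp(-M²)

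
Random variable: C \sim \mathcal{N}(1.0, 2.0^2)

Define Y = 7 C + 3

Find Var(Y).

For Y = aC + b: Var(Y) = a² * Var(C)
Var(C) = 2.0^2 = 4
Var(Y) = 7² * 4 = 49 * 4 = 196

196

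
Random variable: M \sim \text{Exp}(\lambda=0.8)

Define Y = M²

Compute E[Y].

Using E[X²] = Var(X) + (E[X])²:
E[M] = 1.25
Var(M) = 1/0.8^2 = 1.5625
E[M²] = 1.5625 + 1.25² = 1.5625 + 1.5625 = 3.125

3.125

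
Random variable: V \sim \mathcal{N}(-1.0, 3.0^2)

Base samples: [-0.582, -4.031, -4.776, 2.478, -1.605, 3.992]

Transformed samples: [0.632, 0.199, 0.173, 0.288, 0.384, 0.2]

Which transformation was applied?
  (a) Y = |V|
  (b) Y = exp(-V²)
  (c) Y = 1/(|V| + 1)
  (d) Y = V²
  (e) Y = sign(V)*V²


Checking option (c) Y = 1/(|V| + 1):
  V = -0.582 -> Y = 0.632 ✓
  V = -4.031 -> Y = 0.199 ✓
  V = -4.776 -> Y = 0.173 ✓
All samples match this transformation.

(c) 1/(|V| + 1)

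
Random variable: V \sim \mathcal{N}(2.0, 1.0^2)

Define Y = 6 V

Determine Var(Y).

For Y = aV + b: Var(Y) = a² * Var(V)
Var(V) = 1.0^2 = 1
Var(Y) = 6² * 1 = 36 * 1 = 36

36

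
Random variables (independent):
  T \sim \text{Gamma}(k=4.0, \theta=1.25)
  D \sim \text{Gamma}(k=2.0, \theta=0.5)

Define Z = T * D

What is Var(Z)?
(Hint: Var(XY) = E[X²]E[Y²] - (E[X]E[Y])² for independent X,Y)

Var(XY) = E[X²]E[Y²] - (E[X]E[Y])²
E[T] = 5, Var(T) = 6.25
E[D] = 1, Var(D) = 0.5
E[T²] = 6.25 + 5² = 31.25
E[D²] = 0.5 + 1² = 1.5
Var(Z) = 31.25*1.5 - (5*1)²
= 46.875 - 25 = 21.875

21.875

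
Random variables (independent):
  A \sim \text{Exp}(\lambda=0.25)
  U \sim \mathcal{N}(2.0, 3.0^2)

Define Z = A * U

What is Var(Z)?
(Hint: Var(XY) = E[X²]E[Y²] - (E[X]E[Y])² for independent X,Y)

Var(XY) = E[X²]E[Y²] - (E[X]E[Y])²
E[A] = 4, Var(A) = 16
E[U] = 2, Var(U) = 9
E[A²] = 16 + 4² = 32
E[U²] = 9 + 2² = 13
Var(Z) = 32*13 - (4*2)²
= 416 - 64 = 352

352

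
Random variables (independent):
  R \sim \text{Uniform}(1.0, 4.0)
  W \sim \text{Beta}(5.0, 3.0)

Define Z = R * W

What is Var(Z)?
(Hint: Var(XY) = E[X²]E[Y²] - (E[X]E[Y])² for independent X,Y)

Var(XY) = E[X²]E[Y²] - (E[X]E[Y])²
E[R] = 2.5, Var(R) = 0.75
E[W] = 0.625, Var(W) = 0.026041667
E[R²] = 0.75 + 2.5² = 7
E[W²] = 0.026041667 + 0.625² = 0.41666667
Var(Z) = 7*0.41666667 - (2.5*0.625)²
= 2.9166667 - 2.4414062 = 0.47526042

0.47526042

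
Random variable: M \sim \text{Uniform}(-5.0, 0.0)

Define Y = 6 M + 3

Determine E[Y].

For Y = 6M + 3:
E[Y] = 6 * E[M] + 3
E[M] = (-5 + 0)/2 = -2.5
E[Y] = 6 * (-2.5) + 3 = -12

-12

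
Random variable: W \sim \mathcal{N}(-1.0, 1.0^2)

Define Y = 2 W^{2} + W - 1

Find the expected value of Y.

E[Y] = 2*E[W²] + 1*E[W] - 1
E[W] = -1
E[W²] = Var(W) + (E[W])² = 1 + 1 = 2
E[Y] = 2*2 + 1*(-1) - 1 = 2

2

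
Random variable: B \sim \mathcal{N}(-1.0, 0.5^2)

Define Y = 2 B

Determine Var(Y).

For Y = aB + b: Var(Y) = a² * Var(B)
Var(B) = 0.5^2 = 0.25
Var(Y) = 2² * 0.25 = 4 * 0.25 = 1

1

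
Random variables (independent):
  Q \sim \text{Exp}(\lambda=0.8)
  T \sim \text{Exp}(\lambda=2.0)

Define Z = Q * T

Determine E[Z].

For independent RVs: E[XY] = E[X]*E[Y]
E[Q] = 1.25
E[T] = 0.5
E[Z] = 1.25 * 0.5 = 0.625

0.625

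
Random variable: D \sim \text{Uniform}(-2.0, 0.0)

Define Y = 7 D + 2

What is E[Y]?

For Y = 7D + 2:
E[Y] = 7 * E[D] + 2
E[D] = (-2 + 0)/2 = -1
E[Y] = 7 * (-1) + 2 = -5

-5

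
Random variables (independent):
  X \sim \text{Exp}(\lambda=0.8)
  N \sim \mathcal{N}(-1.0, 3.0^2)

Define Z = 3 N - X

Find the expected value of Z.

E[Z] = -1*E[X] + 3*E[N]
E[X] = 1.25
E[N] = -1
E[Z] = -1*1.25 + 3*(-1) = -4.25

-4.25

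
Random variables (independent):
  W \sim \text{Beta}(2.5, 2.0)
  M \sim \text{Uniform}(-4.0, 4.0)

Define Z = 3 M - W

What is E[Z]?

E[Z] = -1*E[W] + 3*E[M]
E[W] = 0.55555556
E[M] = 0
E[Z] = -1*0.55555556 + 3*0 = -0.55555556

-0.55555556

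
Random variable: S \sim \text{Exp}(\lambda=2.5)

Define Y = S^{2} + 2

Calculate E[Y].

E[Y] = 1*E[S²] + 2
E[S] = 0.4
E[S²] = Var(S) + (E[S])² = 0.16 + 0.16 = 0.32
E[Y] = 1*0.32 + 2 = 2.32

2.32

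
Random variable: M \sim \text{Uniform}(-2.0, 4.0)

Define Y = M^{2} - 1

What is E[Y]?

E[Y] = 1*E[M²] - 1
E[M] = 1
E[M²] = Var(M) + (E[M])² = 3 + 1 = 4
E[Y] = 1*4 - 1 = 3

3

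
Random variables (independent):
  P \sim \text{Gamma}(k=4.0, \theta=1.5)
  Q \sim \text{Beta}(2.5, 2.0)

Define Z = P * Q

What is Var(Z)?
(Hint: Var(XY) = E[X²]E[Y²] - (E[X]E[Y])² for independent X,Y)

Var(XY) = E[X²]E[Y²] - (E[X]E[Y])²
E[P] = 6, Var(P) = 9
E[Q] = 0.55555556, Var(Q) = 0.044893378
E[P²] = 9 + 6² = 45
E[Q²] = 0.044893378 + 0.55555556² = 0.35353535
Var(Z) = 45*0.35353535 - (6*0.55555556)²
= 15.909091 - 11.111111 = 4.7979798

4.7979798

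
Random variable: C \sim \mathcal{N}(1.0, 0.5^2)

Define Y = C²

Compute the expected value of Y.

E[C²] = Var(C) + (E[C])² = 0.25 + 1 = 1.25

1.25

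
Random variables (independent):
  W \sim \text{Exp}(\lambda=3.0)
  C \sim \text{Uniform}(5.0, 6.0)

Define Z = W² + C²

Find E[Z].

E[Z] = E[W²] + E[C²]
E[W²] = Var(W) + E[W]² = 0.11111111 + 0.11111111 = 0.22222222
E[C²] = Var(C) + E[C]² = 0.083333333 + 30.25 = 30.333333
E[Z] = 0.22222222 + 30.333333 = 30.555556

30.555556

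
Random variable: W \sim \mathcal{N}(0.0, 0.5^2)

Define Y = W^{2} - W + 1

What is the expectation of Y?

E[Y] = 1*E[W²] - 1*E[W] + 1
E[W] = 0
E[W²] = Var(W) + (E[W])² = 0.25 + 0 = 0.25
E[Y] = 1*0.25 - 1*0 + 1 = 1.25

1.25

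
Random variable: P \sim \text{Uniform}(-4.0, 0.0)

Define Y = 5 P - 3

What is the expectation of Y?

For Y = 5P - 3:
E[Y] = 5 * E[P] - 3
E[P] = (-4 + 0)/2 = -2
E[Y] = 5 * (-2) - 3 = -13

-13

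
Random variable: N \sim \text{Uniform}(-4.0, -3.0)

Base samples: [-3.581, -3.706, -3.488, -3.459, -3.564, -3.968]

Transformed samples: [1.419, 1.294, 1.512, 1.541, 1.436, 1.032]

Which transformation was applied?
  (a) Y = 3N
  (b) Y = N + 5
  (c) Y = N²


Checking option (b) Y = N + 5:
  N = -3.581 -> Y = 1.419 ✓
  N = -3.706 -> Y = 1.294 ✓
  N = -3.488 -> Y = 1.512 ✓
All samples match this transformation.

(b) N + 5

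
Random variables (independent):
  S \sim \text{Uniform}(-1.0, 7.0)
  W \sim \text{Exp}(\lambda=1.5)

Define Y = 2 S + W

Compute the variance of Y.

For independent RVs: Var(aX + bY) = a²Var(X) + b²Var(Y)
Var(S) = 5.3333333
Var(W) = 0.44444444
Var(Y) = 2²*5.3333333 + 1²*0.44444444
= 4*5.3333333 + 1*0.44444444 = 21.777778

21.777778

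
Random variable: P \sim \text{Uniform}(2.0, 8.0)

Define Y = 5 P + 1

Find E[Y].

For Y = 5P + 1:
E[Y] = 5 * E[P] + 1
E[P] = (2 + 8)/2 = 5
E[Y] = 5 * 5 + 1 = 26

26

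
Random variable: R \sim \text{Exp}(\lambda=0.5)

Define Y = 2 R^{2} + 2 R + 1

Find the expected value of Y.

E[Y] = 2*E[R²] + 2*E[R] + 1
E[R] = 2
E[R²] = Var(R) + (E[R])² = 4 + 4 = 8
E[Y] = 2*8 + 2*2 + 1 = 21

21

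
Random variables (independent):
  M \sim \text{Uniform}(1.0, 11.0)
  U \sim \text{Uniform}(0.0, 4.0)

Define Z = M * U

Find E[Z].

For independent RVs: E[XY] = E[X]*E[Y]
E[M] = 6
E[U] = 2
E[Z] = 6 * 2 = 12

12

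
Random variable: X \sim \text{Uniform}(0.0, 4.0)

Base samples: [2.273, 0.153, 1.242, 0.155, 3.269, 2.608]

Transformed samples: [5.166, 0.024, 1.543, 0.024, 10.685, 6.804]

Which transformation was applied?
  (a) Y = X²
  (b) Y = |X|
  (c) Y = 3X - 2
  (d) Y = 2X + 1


Checking option (a) Y = X²:
  X = 2.273 -> Y = 5.166 ✓
  X = 0.153 -> Y = 0.024 ✓
  X = 1.242 -> Y = 1.543 ✓
All samples match this transformation.

(a) X²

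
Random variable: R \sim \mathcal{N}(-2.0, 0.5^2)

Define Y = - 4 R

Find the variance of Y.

For Y = aR + b: Var(Y) = a² * Var(R)
Var(R) = 0.5^2 = 0.25
Var(Y) = (-4)² * 0.25 = 16 * 0.25 = 4

4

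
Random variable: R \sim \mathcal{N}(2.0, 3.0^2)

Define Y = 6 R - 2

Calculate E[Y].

For Y = 6R - 2:
E[Y] = 6 * E[R] - 2
E[R] = 2.0 = 2
E[Y] = 6 * 2 - 2 = 10

10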